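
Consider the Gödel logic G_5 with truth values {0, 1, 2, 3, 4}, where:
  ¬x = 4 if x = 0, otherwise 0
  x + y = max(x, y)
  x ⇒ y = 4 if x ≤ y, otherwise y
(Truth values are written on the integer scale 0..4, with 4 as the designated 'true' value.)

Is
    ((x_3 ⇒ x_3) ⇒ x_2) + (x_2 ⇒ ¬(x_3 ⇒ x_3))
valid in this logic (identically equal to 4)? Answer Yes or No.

No

Counterexample: take x_2 = 1, x_3 = 0.
x_3 ⇒ x_3 = 0 ⇒ 0 = 4
(x_3 ⇒ x_3) ⇒ x_2 = 4 ⇒ 1 = 1
x_3 ⇒ x_3 = 0 ⇒ 0 = 4
¬(x_3 ⇒ x_3) = ¬4 = 0
x_2 ⇒ ¬(x_3 ⇒ x_3) = 1 ⇒ 0 = 0
((x_3 ⇒ x_3) ⇒ x_2) + (x_2 ⇒ ¬(x_3 ⇒ x_3)) = 1 + 0 = 1
This gives 1 ≠ 4.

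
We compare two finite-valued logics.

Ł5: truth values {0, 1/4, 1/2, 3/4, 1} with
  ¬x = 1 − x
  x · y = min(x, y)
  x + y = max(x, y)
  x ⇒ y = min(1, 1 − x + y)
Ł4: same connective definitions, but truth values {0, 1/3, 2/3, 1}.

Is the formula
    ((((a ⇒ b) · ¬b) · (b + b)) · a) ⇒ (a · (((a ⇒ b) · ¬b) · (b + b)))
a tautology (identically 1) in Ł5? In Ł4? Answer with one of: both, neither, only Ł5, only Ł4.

In Ł5: every assignment gives 1 — tautology.
In Ł4: every assignment gives 1 — tautology.

both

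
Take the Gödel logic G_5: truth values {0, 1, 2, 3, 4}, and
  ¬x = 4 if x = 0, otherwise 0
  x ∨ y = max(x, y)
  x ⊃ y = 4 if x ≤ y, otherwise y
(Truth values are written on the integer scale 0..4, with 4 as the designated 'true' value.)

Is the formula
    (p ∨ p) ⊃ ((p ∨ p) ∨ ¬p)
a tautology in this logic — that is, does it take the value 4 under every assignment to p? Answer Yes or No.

Yes

p = 0 ↦ 4
p = 1 ↦ 4
p = 2 ↦ 4
p = 3 ↦ 4
p = 4 ↦ 4
Every assignment gives a value ≥ 4.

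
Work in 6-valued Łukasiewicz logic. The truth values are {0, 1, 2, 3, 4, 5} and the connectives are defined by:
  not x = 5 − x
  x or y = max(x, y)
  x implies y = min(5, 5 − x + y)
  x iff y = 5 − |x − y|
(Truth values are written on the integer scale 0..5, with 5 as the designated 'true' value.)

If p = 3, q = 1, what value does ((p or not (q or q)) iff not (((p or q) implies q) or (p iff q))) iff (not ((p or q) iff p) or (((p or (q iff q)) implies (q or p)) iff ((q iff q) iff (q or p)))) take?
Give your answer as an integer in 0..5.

q or q = 1 or 1 = 1
not (q or q) = not 1 = 4
p or not (q or q) = 3 or 4 = 4
p or q = 3 or 1 = 3
(p or q) implies q = 3 implies 1 = 3
p iff q = 3 iff 1 = 3
((p or q) implies q) or (p iff q) = 3 or 3 = 3
not (((p or q) implies q) or (p iff q)) = not 3 = 2
(p or not (q or q)) iff not (((p or q) implies q) or (p iff q)) = 4 iff 2 = 3
p or q = 3 or 1 = 3
(p or q) iff p = 3 iff 3 = 5
not ((p or q) iff p) = not 5 = 0
q iff q = 1 iff 1 = 5
p or (q iff q) = 3 or 5 = 5
q or p = 1 or 3 = 3
(p or (q iff q)) implies (q or p) = 5 implies 3 = 3
q iff q = 1 iff 1 = 5
q or p = 1 or 3 = 3
(q iff q) iff (q or p) = 5 iff 3 = 3
((p or (q iff q)) implies (q or p)) iff ((q iff q) iff (q or p)) = 3 iff 3 = 5
not ((p or q) iff p) or (((p or (q iff q)) implies (q or p)) iff ((q iff q) iff (q or p))) = 0 or 5 = 5
((p or not (q or q)) iff not (((p or q) implies q) or (p iff q))) iff (not ((p or q) iff p) or (((p or (q iff q)) implies (q or p)) iff ((q iff q) iff (q or p)))) = 3 iff 5 = 3

3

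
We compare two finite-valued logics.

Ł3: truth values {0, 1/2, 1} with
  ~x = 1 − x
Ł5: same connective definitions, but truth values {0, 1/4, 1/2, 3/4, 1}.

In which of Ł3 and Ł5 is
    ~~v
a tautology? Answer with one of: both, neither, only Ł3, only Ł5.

neither

In Ł3: at v = 0 the value is 0 — not a tautology.
In Ł5: at v = 0 the value is 0 — not a tautology.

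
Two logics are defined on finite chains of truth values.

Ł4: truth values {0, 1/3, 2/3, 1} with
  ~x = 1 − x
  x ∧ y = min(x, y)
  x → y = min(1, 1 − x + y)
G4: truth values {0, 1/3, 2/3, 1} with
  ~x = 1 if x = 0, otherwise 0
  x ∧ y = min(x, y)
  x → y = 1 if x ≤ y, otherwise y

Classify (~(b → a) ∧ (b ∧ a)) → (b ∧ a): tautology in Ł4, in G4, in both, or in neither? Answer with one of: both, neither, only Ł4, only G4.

both

In Ł4: every assignment gives 1 — tautology.
In G4: every assignment gives 1 — tautology.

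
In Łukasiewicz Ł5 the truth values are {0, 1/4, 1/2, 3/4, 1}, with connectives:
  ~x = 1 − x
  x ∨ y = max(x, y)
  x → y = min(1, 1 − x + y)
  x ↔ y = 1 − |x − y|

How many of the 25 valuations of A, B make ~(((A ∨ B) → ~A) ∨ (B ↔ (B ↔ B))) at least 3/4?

2

value 1: 1 assignment (counts)
value 3/4: 1 assignment (counts)
value 1/2: 4 assignments
value 1/4: 3 assignments
value 0: 16 assignments
So 2 of the 25 assignments meet the threshold.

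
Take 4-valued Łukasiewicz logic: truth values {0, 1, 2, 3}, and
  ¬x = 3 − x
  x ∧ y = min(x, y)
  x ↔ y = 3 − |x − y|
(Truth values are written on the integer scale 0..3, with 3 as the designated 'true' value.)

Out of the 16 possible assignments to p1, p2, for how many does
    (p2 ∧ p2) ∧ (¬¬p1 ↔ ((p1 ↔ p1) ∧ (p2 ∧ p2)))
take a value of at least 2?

5

p1 = 0, p2 = 0 ↦ 0  <
p1 = 0, p2 = 1 ↦ 1  <
p1 = 0, p2 = 2 ↦ 1  <
p1 = 0, p2 = 3 ↦ 0  <
p1 = 1, p2 = 0 ↦ 0  <
p1 = 1, p2 = 1 ↦ 1  <
p1 = 1, p2 = 2 ↦ 2  ≥
p1 = 1, p2 = 3 ↦ 1  <
p1 = 2, p2 = 0 ↦ 0  <
p1 = 2, p2 = 1 ↦ 1  <
p1 = 2, p2 = 2 ↦ 2  ≥
p1 = 2, p2 = 3 ↦ 2  ≥
p1 = 3, p2 = 0 ↦ 0  <
p1 = 3, p2 = 1 ↦ 1  <
p1 = 3, p2 = 2 ↦ 2  ≥
p1 = 3, p2 = 3 ↦ 3  ≥
So 5 of the 16 assignments meet the threshold.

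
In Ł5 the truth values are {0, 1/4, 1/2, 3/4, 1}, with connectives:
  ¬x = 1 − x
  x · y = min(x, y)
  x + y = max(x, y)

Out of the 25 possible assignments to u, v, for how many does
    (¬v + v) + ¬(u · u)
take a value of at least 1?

value 1: 13 assignments (counts)
value 3/4: 9 assignments
value 1/2: 3 assignments
So 13 of the 25 assignments meet the threshold.

13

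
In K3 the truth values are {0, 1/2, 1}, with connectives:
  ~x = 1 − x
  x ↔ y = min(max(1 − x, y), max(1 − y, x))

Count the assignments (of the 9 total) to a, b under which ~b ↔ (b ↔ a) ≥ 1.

2

a = 0, b = 0 ↦ 1  ≥
a = 0, b = 1/2 ↦ 1/2  <
a = 0, b = 1 ↦ 1  ≥
a = 1/2, b = 0 ↦ 1/2  <
a = 1/2, b = 1/2 ↦ 1/2  <
a = 1/2, b = 1 ↦ 1/2  <
a = 1, b = 0 ↦ 0  <
a = 1, b = 1/2 ↦ 1/2  <
a = 1, b = 1 ↦ 0  <
So 2 of the 9 assignments meet the threshold.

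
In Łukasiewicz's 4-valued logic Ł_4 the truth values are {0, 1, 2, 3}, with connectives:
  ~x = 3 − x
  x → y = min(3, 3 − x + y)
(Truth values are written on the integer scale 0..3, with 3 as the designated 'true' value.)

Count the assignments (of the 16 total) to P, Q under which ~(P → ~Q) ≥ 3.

P = 0, Q = 0 ↦ 0  <
P = 0, Q = 1 ↦ 0  <
P = 0, Q = 2 ↦ 0  <
P = 0, Q = 3 ↦ 0  <
P = 1, Q = 0 ↦ 0  <
P = 1, Q = 1 ↦ 0  <
P = 1, Q = 2 ↦ 0  <
P = 1, Q = 3 ↦ 1  <
P = 2, Q = 0 ↦ 0  <
P = 2, Q = 1 ↦ 0  <
P = 2, Q = 2 ↦ 1  <
P = 2, Q = 3 ↦ 2  <
P = 3, Q = 0 ↦ 0  <
P = 3, Q = 1 ↦ 1  <
P = 3, Q = 2 ↦ 2  <
P = 3, Q = 3 ↦ 3  ≥
So 1 of the 16 assignments meets the threshold.

1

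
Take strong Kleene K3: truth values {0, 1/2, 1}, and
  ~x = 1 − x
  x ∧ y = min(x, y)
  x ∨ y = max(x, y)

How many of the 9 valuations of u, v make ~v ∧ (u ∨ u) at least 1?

1

u = 0, v = 0 ↦ 0  <
u = 0, v = 1/2 ↦ 0  <
u = 0, v = 1 ↦ 0  <
u = 1/2, v = 0 ↦ 1/2  <
u = 1/2, v = 1/2 ↦ 1/2  <
u = 1/2, v = 1 ↦ 0  <
u = 1, v = 0 ↦ 1  ≥
u = 1, v = 1/2 ↦ 1/2  <
u = 1, v = 1 ↦ 0  <
So 1 of the 9 assignments meets the threshold.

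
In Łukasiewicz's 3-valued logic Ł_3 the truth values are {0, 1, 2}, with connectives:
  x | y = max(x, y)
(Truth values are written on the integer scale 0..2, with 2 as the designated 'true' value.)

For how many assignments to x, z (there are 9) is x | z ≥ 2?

5

x = 0, z = 0 ↦ 0  <
x = 0, z = 1 ↦ 1  <
x = 0, z = 2 ↦ 2  ≥
x = 1, z = 0 ↦ 1  <
x = 1, z = 1 ↦ 1  <
x = 1, z = 2 ↦ 2  ≥
x = 2, z = 0 ↦ 2  ≥
x = 2, z = 1 ↦ 2  ≥
x = 2, z = 2 ↦ 2  ≥
So 5 of the 9 assignments meet the threshold.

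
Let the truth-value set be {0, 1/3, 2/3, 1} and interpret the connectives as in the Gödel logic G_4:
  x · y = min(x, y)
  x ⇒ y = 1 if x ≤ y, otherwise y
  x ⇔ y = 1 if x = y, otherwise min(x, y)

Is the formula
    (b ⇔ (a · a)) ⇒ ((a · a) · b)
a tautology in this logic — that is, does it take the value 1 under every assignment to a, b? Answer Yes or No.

No

Counterexample: take a = 0, b = 0.
a · a = 0 · 0 = 0
b ⇔ (a · a) = 0 ⇔ 0 = 1
a · a = 0 · 0 = 0
(a · a) · b = 0 · 0 = 0
(b ⇔ (a · a)) ⇒ ((a · a) · b) = 1 ⇒ 0 = 0
This gives 0 ≠ 1.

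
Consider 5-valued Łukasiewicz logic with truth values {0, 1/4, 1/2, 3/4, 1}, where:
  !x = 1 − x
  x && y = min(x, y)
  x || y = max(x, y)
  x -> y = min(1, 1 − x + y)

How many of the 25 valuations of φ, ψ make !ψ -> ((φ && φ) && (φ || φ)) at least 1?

15

value 1: 15 assignments (counts)
value 3/4: 4 assignments
value 1/2: 3 assignments
value 1/4: 2 assignments
value 0: 1 assignment
So 15 of the 25 assignments meet the threshold.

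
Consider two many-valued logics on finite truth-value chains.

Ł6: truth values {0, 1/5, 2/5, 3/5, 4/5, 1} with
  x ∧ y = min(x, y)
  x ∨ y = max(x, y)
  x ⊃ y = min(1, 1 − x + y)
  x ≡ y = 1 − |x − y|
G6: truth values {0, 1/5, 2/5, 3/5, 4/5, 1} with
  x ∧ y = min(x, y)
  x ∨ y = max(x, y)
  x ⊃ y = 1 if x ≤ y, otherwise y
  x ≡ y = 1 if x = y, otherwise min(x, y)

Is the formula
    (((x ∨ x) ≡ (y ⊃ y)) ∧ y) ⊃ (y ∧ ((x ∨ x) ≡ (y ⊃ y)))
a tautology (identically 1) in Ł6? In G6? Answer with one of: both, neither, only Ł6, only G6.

both

In Ł6: every assignment gives 1 — tautology.
In G6: every assignment gives 1 — tautology.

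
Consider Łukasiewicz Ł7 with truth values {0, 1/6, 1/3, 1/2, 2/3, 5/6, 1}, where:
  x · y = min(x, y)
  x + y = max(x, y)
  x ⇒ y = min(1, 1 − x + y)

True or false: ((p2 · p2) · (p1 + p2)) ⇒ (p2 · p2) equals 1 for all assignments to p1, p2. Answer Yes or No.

Yes

At p1 = 1, p2 = 1/3, for instance:
p2 · p2 = 1/3 · 1/3 = 1/3
p1 + p2 = 1 + 1/3 = 1
(p2 · p2) · (p1 + p2) = 1/3 · 1 = 1/3
((p2 · p2) · (p1 + p2)) ⇒ (p2 · p2) = 1/3 ⇒ 1/3 = 1
and checking the remaining 48 assignments likewise gives ≥ 1 in every case.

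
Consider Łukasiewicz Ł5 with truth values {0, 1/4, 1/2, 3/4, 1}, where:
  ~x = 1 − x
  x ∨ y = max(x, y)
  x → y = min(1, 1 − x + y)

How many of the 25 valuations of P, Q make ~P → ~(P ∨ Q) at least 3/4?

value 1: 15 assignments (counts)
value 3/4: 4 assignments (counts)
value 1/2: 3 assignments
value 1/4: 2 assignments
value 0: 1 assignment
So 19 of the 25 assignments meet the threshold.

19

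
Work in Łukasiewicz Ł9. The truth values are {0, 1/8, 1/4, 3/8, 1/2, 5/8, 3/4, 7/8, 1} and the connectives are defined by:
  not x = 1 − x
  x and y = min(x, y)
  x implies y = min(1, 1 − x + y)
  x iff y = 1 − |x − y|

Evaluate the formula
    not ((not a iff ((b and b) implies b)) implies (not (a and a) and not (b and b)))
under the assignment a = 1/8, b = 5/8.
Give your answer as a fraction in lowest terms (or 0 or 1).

not a = not 1/8 = 7/8
b and b = 5/8 and 5/8 = 5/8
(b and b) implies b = 5/8 implies 5/8 = 1
not a iff ((b and b) implies b) = 7/8 iff 1 = 7/8
a and a = 1/8 and 1/8 = 1/8
not (a and a) = not 1/8 = 7/8
b and b = 5/8 and 5/8 = 5/8
not (b and b) = not 5/8 = 3/8
not (a and a) and not (b and b) = 7/8 and 3/8 = 3/8
(not a iff ((b and b) implies b)) implies (not (a and a) and not (b and b)) = 7/8 implies 3/8 = 1/2
not ((not a iff ((b and b) implies b)) implies (not (a and a) and not (b and b))) = not 1/2 = 1/2

1/2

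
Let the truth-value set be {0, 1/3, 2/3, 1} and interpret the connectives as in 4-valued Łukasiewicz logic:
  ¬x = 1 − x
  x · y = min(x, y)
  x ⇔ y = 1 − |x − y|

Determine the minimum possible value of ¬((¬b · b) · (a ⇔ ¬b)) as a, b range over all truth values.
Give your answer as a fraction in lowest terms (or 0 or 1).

Take a = 0, b = 1/3:
¬b = ¬1/3 = 2/3
¬b · b = 2/3 · 1/3 = 1/3
¬b = ¬1/3 = 2/3
a ⇔ ¬b = 0 ⇔ 2/3 = 1/3
(¬b · b) · (a ⇔ ¬b) = 1/3 · 1/3 = 1/3
¬((¬b · b) · (a ⇔ ¬b)) = ¬1/3 = 2/3
No assignment yields a value below 2/3, so this is the minimum.

2/3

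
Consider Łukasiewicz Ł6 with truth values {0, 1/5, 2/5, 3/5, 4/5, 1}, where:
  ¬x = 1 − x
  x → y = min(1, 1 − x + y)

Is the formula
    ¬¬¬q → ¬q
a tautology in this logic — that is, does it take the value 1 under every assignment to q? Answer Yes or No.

Yes

q = 0 ↦ 1
q = 1/5 ↦ 1
q = 2/5 ↦ 1
q = 3/5 ↦ 1
q = 4/5 ↦ 1
q = 1 ↦ 1
Every assignment gives a value ≥ 1.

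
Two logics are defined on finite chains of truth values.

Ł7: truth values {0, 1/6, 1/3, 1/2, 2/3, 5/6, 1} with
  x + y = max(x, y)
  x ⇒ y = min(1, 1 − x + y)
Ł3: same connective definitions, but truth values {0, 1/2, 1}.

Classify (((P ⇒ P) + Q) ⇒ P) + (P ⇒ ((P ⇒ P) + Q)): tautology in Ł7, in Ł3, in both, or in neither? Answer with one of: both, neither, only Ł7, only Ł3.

In Ł7: every assignment gives 1 — tautology.
In Ł3: every assignment gives 1 — tautology.

both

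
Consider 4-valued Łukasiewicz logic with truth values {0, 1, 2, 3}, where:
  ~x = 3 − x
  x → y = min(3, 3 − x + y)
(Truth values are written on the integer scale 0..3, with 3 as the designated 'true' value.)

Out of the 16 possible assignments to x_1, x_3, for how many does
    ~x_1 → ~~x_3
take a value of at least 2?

x_1 = 0, x_3 = 0 ↦ 0  <
x_1 = 0, x_3 = 1 ↦ 1  <
x_1 = 0, x_3 = 2 ↦ 2  ≥
x_1 = 0, x_3 = 3 ↦ 3  ≥
x_1 = 1, x_3 = 0 ↦ 1  <
x_1 = 1, x_3 = 1 ↦ 2  ≥
x_1 = 1, x_3 = 2 ↦ 3  ≥
x_1 = 1, x_3 = 3 ↦ 3  ≥
x_1 = 2, x_3 = 0 ↦ 2  ≥
x_1 = 2, x_3 = 1 ↦ 3  ≥
x_1 = 2, x_3 = 2 ↦ 3  ≥
x_1 = 2, x_3 = 3 ↦ 3  ≥
x_1 = 3, x_3 = 0 ↦ 3  ≥
x_1 = 3, x_3 = 1 ↦ 3  ≥
x_1 = 3, x_3 = 2 ↦ 3  ≥
x_1 = 3, x_3 = 3 ↦ 3  ≥
So 13 of the 16 assignments meet the threshold.

13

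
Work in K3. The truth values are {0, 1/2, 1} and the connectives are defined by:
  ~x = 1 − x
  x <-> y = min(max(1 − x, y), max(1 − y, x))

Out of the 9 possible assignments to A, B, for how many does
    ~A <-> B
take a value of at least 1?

2

A = 0, B = 0 ↦ 0  <
A = 0, B = 1/2 ↦ 1/2  <
A = 0, B = 1 ↦ 1  ≥
A = 1/2, B = 0 ↦ 1/2  <
A = 1/2, B = 1/2 ↦ 1/2  <
A = 1/2, B = 1 ↦ 1/2  <
A = 1, B = 0 ↦ 1  ≥
A = 1, B = 1/2 ↦ 1/2  <
A = 1, B = 1 ↦ 0  <
So 2 of the 9 assignments meet the threshold.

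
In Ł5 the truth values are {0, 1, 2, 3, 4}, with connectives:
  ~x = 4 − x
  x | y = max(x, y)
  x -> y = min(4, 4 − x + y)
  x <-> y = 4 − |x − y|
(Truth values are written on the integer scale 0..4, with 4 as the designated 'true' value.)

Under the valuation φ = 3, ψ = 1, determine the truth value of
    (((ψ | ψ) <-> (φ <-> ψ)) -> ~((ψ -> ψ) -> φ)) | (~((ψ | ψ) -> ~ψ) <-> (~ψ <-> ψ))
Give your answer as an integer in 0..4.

ψ | ψ = 1 | 1 = 1
φ <-> ψ = 3 <-> 1 = 2
(ψ | ψ) <-> (φ <-> ψ) = 1 <-> 2 = 3
ψ -> ψ = 1 -> 1 = 4
(ψ -> ψ) -> φ = 4 -> 3 = 3
~((ψ -> ψ) -> φ) = ~3 = 1
((ψ | ψ) <-> (φ <-> ψ)) -> ~((ψ -> ψ) -> φ) = 3 -> 1 = 2
ψ | ψ = 1 | 1 = 1
~ψ = ~1 = 3
(ψ | ψ) -> ~ψ = 1 -> 3 = 4
~((ψ | ψ) -> ~ψ) = ~4 = 0
~ψ = ~1 = 3
~ψ <-> ψ = 3 <-> 1 = 2
~((ψ | ψ) -> ~ψ) <-> (~ψ <-> ψ) = 0 <-> 2 = 2
(((ψ | ψ) <-> (φ <-> ψ)) -> ~((ψ -> ψ) -> φ)) | (~((ψ | ψ) -> ~ψ) <-> (~ψ <-> ψ)) = 2 | 2 = 2

2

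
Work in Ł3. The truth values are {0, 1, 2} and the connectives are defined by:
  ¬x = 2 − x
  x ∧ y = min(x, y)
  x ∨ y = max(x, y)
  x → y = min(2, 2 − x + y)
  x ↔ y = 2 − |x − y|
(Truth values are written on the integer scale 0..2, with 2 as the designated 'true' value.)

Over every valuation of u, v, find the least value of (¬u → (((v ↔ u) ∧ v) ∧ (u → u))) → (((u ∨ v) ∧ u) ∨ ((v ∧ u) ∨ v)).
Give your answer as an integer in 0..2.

1

Take u = 1, v = 1:
¬u = ¬1 = 1
v ↔ u = 1 ↔ 1 = 2
(v ↔ u) ∧ v = 2 ∧ 1 = 1
u → u = 1 → 1 = 2
((v ↔ u) ∧ v) ∧ (u → u) = 1 ∧ 2 = 1
¬u → (((v ↔ u) ∧ v) ∧ (u → u)) = 1 → 1 = 2
u ∨ v = 1 ∨ 1 = 1
(u ∨ v) ∧ u = 1 ∧ 1 = 1
v ∧ u = 1 ∧ 1 = 1
(v ∧ u) ∨ v = 1 ∨ 1 = 1
((u ∨ v) ∧ u) ∨ ((v ∧ u) ∨ v) = 1 ∨ 1 = 1
(¬u → (((v ↔ u) ∧ v) ∧ (u → u))) → (((u ∨ v) ∧ u) ∨ ((v ∧ u) ∨ v)) = 2 → 1 = 1
No assignment yields a value below 1, so this is the minimum.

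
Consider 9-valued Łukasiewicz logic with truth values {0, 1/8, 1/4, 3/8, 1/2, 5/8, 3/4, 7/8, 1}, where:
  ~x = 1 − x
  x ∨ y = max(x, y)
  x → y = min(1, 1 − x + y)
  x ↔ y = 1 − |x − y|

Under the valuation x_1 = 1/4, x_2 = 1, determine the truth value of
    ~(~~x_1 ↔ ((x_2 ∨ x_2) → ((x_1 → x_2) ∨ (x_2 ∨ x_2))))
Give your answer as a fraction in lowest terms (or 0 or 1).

3/4

~x_1 = ~1/4 = 3/4
~~x_1 = ~3/4 = 1/4
x_2 ∨ x_2 = 1 ∨ 1 = 1
x_1 → x_2 = 1/4 → 1 = 1
x_2 ∨ x_2 = 1 ∨ 1 = 1
(x_1 → x_2) ∨ (x_2 ∨ x_2) = 1 ∨ 1 = 1
(x_2 ∨ x_2) → ((x_1 → x_2) ∨ (x_2 ∨ x_2)) = 1 → 1 = 1
~~x_1 ↔ ((x_2 ∨ x_2) → ((x_1 → x_2) ∨ (x_2 ∨ x_2))) = 1/4 ↔ 1 = 1/4
~(~~x_1 ↔ ((x_2 ∨ x_2) → ((x_1 → x_2) ∨ (x_2 ∨ x_2)))) = ~1/4 = 3/4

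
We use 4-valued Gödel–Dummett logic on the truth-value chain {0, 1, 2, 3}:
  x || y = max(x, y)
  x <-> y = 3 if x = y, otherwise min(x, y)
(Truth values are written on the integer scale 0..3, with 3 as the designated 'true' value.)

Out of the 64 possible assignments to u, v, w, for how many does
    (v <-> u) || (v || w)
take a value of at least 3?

value 3: 37 assignments (counts)
value 2: 15 assignments
value 1: 9 assignments
value 0: 3 assignments
So 37 of the 64 assignments meet the threshold.

37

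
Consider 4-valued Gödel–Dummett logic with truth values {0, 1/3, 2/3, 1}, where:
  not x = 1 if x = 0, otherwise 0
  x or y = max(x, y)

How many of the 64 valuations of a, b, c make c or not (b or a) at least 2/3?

value 1: 19 assignments (counts)
value 2/3: 15 assignments (counts)
value 1/3: 15 assignments
value 0: 15 assignments
So 34 of the 64 assignments meet the threshold.

34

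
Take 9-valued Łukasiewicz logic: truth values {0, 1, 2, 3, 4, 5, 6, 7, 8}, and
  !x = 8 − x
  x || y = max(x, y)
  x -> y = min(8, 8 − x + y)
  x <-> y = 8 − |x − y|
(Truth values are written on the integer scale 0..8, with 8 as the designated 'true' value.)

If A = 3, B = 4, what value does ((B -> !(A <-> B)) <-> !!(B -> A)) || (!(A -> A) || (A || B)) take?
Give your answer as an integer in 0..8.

6

A <-> B = 3 <-> 4 = 7
!(A <-> B) = !7 = 1
B -> !(A <-> B) = 4 -> 1 = 5
B -> A = 4 -> 3 = 7
!(B -> A) = !7 = 1
!!(B -> A) = !1 = 7
(B -> !(A <-> B)) <-> !!(B -> A) = 5 <-> 7 = 6
A -> A = 3 -> 3 = 8
!(A -> A) = !8 = 0
A || B = 3 || 4 = 4
!(A -> A) || (A || B) = 0 || 4 = 4
((B -> !(A <-> B)) <-> !!(B -> A)) || (!(A -> A) || (A || B)) = 6 || 4 = 6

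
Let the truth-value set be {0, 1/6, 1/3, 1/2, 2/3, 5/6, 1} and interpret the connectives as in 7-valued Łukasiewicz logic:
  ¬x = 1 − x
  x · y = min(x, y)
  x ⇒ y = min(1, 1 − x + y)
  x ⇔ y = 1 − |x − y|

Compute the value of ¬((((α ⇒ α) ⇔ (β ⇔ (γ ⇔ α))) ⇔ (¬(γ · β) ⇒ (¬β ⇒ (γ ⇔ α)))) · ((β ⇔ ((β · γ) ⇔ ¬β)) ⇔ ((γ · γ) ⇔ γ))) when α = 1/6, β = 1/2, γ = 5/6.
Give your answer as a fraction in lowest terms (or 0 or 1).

1/2

α ⇒ α = 1/6 ⇒ 1/6 = 1
γ ⇔ α = 5/6 ⇔ 1/6 = 1/3
β ⇔ (γ ⇔ α) = 1/2 ⇔ 1/3 = 5/6
(α ⇒ α) ⇔ (β ⇔ (γ ⇔ α)) = 1 ⇔ 5/6 = 5/6
γ · β = 5/6 · 1/2 = 1/2
¬(γ · β) = ¬1/2 = 1/2
¬β = ¬1/2 = 1/2
γ ⇔ α = 5/6 ⇔ 1/6 = 1/3
¬β ⇒ (γ ⇔ α) = 1/2 ⇒ 1/3 = 5/6
¬(γ · β) ⇒ (¬β ⇒ (γ ⇔ α)) = 1/2 ⇒ 5/6 = 1
((α ⇒ α) ⇔ (β ⇔ (γ ⇔ α))) ⇔ (¬(γ · β) ⇒ (¬β ⇒ (γ ⇔ α))) = 5/6 ⇔ 1 = 5/6
β · γ = 1/2 · 5/6 = 1/2
¬β = ¬1/2 = 1/2
(β · γ) ⇔ ¬β = 1/2 ⇔ 1/2 = 1
β ⇔ ((β · γ) ⇔ ¬β) = 1/2 ⇔ 1 = 1/2
γ · γ = 5/6 · 5/6 = 5/6
(γ · γ) ⇔ γ = 5/6 ⇔ 5/6 = 1
(β ⇔ ((β · γ) ⇔ ¬β)) ⇔ ((γ · γ) ⇔ γ) = 1/2 ⇔ 1 = 1/2
(((α ⇒ α) ⇔ (β ⇔ (γ ⇔ α))) ⇔ (¬(γ · β) ⇒ (¬β ⇒ (γ ⇔ α)))) · ((β ⇔ ((β · γ) ⇔ ¬β)) ⇔ ((γ · γ) ⇔ γ)) = 5/6 · 1/2 = 1/2
¬((((α ⇒ α) ⇔ (β ⇔ (γ ⇔ α))) ⇔ (¬(γ · β) ⇒ (¬β ⇒ (γ ⇔ α)))) · ((β ⇔ ((β · γ) ⇔ ¬β)) ⇔ ((γ · γ) ⇔ γ))) = ¬1/2 = 1/2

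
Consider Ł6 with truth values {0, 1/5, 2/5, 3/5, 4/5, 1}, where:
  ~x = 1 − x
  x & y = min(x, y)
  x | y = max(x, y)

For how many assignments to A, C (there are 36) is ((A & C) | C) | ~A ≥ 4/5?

20

value 1: 11 assignments (counts)
value 4/5: 9 assignments (counts)
value 3/5: 7 assignments
value 2/5: 5 assignments
value 1/5: 3 assignments
value 0: 1 assignment
So 20 of the 36 assignments meet the threshold.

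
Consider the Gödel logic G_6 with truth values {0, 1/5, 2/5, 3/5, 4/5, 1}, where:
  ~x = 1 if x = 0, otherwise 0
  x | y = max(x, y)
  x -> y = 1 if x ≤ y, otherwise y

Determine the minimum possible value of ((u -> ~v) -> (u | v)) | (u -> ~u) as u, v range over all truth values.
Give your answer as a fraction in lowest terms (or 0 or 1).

1/5

Take u = 1/5, v = 0:
~v = ~0 = 1
u -> ~v = 1/5 -> 1 = 1
u | v = 1/5 | 0 = 1/5
(u -> ~v) -> (u | v) = 1 -> 1/5 = 1/5
~u = ~1/5 = 0
u -> ~u = 1/5 -> 0 = 0
((u -> ~v) -> (u | v)) | (u -> ~u) = 1/5 | 0 = 1/5
No assignment yields a value below 1/5, so this is the minimum.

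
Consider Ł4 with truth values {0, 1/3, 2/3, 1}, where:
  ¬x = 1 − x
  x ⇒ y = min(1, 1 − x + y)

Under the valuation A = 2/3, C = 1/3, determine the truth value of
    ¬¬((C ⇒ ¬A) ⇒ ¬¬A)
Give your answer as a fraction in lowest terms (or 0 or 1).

¬A = ¬2/3 = 1/3
C ⇒ ¬A = 1/3 ⇒ 1/3 = 1
¬A = ¬2/3 = 1/3
¬¬A = ¬1/3 = 2/3
(C ⇒ ¬A) ⇒ ¬¬A = 1 ⇒ 2/3 = 2/3
¬((C ⇒ ¬A) ⇒ ¬¬A) = ¬2/3 = 1/3
¬¬((C ⇒ ¬A) ⇒ ¬¬A) = ¬1/3 = 2/3

2/3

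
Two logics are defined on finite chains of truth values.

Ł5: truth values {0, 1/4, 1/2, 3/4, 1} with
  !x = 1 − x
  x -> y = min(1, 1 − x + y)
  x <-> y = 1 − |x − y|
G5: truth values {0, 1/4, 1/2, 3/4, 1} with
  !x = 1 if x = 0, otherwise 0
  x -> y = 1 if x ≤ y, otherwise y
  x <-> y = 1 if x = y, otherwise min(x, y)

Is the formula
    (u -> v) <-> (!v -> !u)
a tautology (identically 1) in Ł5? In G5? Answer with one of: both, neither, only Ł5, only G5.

In Ł5: every assignment gives 1 — tautology.
In G5: at u = 1/2, v = 1/4 the value is 1/4 — not a tautology.

only Ł5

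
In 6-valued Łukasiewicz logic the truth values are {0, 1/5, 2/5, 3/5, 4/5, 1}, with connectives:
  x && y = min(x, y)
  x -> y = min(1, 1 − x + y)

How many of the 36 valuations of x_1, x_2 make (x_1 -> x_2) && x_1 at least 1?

1

value 1: 1 assignment (counts)
value 4/5: 4 assignments
value 3/5: 7 assignments
value 2/5: 9 assignments
value 1/5: 8 assignments
value 0: 7 assignments
So 1 of the 36 assignments meets the threshold.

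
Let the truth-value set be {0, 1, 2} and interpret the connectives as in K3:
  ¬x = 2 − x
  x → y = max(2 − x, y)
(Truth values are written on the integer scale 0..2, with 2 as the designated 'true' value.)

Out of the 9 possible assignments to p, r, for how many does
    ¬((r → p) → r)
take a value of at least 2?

p = 0, r = 0 ↦ 2  ≥
p = 0, r = 1 ↦ 1  <
p = 0, r = 2 ↦ 0  <
p = 1, r = 0 ↦ 2  ≥
p = 1, r = 1 ↦ 1  <
p = 1, r = 2 ↦ 0  <
p = 2, r = 0 ↦ 2  ≥
p = 2, r = 1 ↦ 1  <
p = 2, r = 2 ↦ 0  <
So 3 of the 9 assignments meet the threshold.

3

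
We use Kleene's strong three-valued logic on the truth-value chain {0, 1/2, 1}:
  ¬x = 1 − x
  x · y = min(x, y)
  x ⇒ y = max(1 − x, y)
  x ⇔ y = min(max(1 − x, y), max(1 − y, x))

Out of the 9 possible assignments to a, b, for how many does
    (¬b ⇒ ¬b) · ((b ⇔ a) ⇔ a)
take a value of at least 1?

a = 0, b = 0 ↦ 0  <
a = 0, b = 1/2 ↦ 1/2  <
a = 0, b = 1 ↦ 1  ≥
a = 1/2, b = 0 ↦ 1/2  <
a = 1/2, b = 1/2 ↦ 1/2  <
a = 1/2, b = 1 ↦ 1/2  <
a = 1, b = 0 ↦ 0  <
a = 1, b = 1/2 ↦ 1/2  <
a = 1, b = 1 ↦ 1  ≥
So 2 of the 9 assignments meet the threshold.

2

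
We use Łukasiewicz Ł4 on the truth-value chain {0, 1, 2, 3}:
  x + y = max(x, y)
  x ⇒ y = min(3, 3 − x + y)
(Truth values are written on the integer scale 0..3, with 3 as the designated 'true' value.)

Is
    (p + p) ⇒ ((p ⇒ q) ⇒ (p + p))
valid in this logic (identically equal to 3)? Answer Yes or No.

Yes

p = 0, q = 0 ↦ 3
p = 0, q = 1 ↦ 3
p = 0, q = 2 ↦ 3
p = 0, q = 3 ↦ 3
p = 1, q = 0 ↦ 3
p = 1, q = 1 ↦ 3
p = 1, q = 2 ↦ 3
p = 1, q = 3 ↦ 3
p = 2, q = 0 ↦ 3
p = 2, q = 1 ↦ 3
p = 2, q = 2 ↦ 3
p = 2, q = 3 ↦ 3
p = 3, q = 0 ↦ 3
p = 3, q = 1 ↦ 3
p = 3, q = 2 ↦ 3
p = 3, q = 3 ↦ 3
Every assignment gives a value ≥ 3.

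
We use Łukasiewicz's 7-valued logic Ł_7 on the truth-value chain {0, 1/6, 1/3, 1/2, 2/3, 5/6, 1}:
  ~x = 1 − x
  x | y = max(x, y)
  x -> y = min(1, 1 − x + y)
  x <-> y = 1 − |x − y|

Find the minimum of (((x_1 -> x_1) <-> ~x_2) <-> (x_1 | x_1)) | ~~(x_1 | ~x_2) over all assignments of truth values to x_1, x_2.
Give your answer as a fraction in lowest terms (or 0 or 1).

1/2

Take x_1 = 0, x_2 = 1/2:
x_1 -> x_1 = 0 -> 0 = 1
~x_2 = ~1/2 = 1/2
(x_1 -> x_1) <-> ~x_2 = 1 <-> 1/2 = 1/2
x_1 | x_1 = 0 | 0 = 0
((x_1 -> x_1) <-> ~x_2) <-> (x_1 | x_1) = 1/2 <-> 0 = 1/2
~x_2 = ~1/2 = 1/2
x_1 | ~x_2 = 0 | 1/2 = 1/2
~(x_1 | ~x_2) = ~1/2 = 1/2
~~(x_1 | ~x_2) = ~1/2 = 1/2
(((x_1 -> x_1) <-> ~x_2) <-> (x_1 | x_1)) | ~~(x_1 | ~x_2) = 1/2 | 1/2 = 1/2
No assignment yields a value below 1/2, so this is the minimum.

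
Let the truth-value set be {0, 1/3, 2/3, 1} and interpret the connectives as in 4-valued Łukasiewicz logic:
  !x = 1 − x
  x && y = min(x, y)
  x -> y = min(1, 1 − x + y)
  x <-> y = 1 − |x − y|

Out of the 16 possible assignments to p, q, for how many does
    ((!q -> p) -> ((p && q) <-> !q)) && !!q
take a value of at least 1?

1

p = 0, q = 0 ↦ 0  <
p = 0, q = 1/3 ↦ 1/3  <
p = 0, q = 2/3 ↦ 2/3  <
p = 0, q = 1 ↦ 1  ≥
p = 1/3, q = 0 ↦ 0  <
p = 1/3, q = 1/3 ↦ 1/3  <
p = 1/3, q = 2/3 ↦ 2/3  <
p = 1/3, q = 1 ↦ 2/3  <
p = 2/3, q = 0 ↦ 0  <
p = 2/3, q = 1/3 ↦ 1/3  <
p = 2/3, q = 2/3 ↦ 2/3  <
p = 2/3, q = 1 ↦ 1/3  <
p = 1, q = 0 ↦ 0  <
p = 1, q = 1/3 ↦ 1/3  <
p = 1, q = 2/3 ↦ 2/3  <
p = 1, q = 1 ↦ 0  <
So 1 of the 16 assignments meets the threshold.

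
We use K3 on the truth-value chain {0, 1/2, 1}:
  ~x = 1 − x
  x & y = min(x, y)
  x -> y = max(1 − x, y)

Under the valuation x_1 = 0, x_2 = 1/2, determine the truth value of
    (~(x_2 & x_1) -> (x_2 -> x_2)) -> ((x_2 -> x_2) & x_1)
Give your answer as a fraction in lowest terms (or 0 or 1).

x_2 & x_1 = 1/2 & 0 = 0
~(x_2 & x_1) = ~0 = 1
x_2 -> x_2 = 1/2 -> 1/2 = 1/2
~(x_2 & x_1) -> (x_2 -> x_2) = 1 -> 1/2 = 1/2
x_2 -> x_2 = 1/2 -> 1/2 = 1/2
(x_2 -> x_2) & x_1 = 1/2 & 0 = 0
(~(x_2 & x_1) -> (x_2 -> x_2)) -> ((x_2 -> x_2) & x_1) = 1/2 -> 0 = 1/2

1/2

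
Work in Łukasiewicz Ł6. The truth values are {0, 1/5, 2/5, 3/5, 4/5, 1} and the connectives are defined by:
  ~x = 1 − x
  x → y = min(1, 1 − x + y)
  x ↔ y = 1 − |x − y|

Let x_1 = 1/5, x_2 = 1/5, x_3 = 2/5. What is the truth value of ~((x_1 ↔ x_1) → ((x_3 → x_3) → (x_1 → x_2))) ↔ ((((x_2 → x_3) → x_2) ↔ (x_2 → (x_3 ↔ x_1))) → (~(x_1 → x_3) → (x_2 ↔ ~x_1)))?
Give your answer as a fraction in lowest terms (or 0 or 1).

0

x_1 ↔ x_1 = 1/5 ↔ 1/5 = 1
x_3 → x_3 = 2/5 → 2/5 = 1
x_1 → x_2 = 1/5 → 1/5 = 1
(x_3 → x_3) → (x_1 → x_2) = 1 → 1 = 1
(x_1 ↔ x_1) → ((x_3 → x_3) → (x_1 → x_2)) = 1 → 1 = 1
~((x_1 ↔ x_1) → ((x_3 → x_3) → (x_1 → x_2))) = ~1 = 0
x_2 → x_3 = 1/5 → 2/5 = 1
(x_2 → x_3) → x_2 = 1 → 1/5 = 1/5
x_3 ↔ x_1 = 2/5 ↔ 1/5 = 4/5
x_2 → (x_3 ↔ x_1) = 1/5 → 4/5 = 1
((x_2 → x_3) → x_2) ↔ (x_2 → (x_3 ↔ x_1)) = 1/5 ↔ 1 = 1/5
x_1 → x_3 = 1/5 → 2/5 = 1
~(x_1 → x_3) = ~1 = 0
~x_1 = ~1/5 = 4/5
x_2 ↔ ~x_1 = 1/5 ↔ 4/5 = 2/5
~(x_1 → x_3) → (x_2 ↔ ~x_1) = 0 → 2/5 = 1
(((x_2 → x_3) → x_2) ↔ (x_2 → (x_3 ↔ x_1))) → (~(x_1 → x_3) → (x_2 ↔ ~x_1)) = 1/5 → 1 = 1
~((x_1 ↔ x_1) → ((x_3 → x_3) → (x_1 → x_2))) ↔ ((((x_2 → x_3) → x_2) ↔ (x_2 → (x_3 ↔ x_1))) → (~(x_1 → x_3) → (x_2 ↔ ~x_1))) = 0 ↔ 1 = 0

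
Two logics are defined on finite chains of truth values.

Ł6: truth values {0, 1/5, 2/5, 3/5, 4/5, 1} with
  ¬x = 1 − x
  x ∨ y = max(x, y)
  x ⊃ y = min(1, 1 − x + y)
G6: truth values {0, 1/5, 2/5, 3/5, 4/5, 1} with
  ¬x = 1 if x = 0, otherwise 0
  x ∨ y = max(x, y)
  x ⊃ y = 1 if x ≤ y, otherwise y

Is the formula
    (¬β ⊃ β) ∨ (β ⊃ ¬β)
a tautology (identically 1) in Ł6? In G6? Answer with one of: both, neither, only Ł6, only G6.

both

In Ł6: every assignment gives 1 — tautology.
In G6: every assignment gives 1 — tautology.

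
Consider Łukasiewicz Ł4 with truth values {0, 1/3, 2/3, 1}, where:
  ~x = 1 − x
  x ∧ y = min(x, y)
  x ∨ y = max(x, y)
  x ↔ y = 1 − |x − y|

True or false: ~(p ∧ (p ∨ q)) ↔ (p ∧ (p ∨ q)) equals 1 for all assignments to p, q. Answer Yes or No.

No

Counterexample: take p = 0, q = 0.
p ∨ q = 0 ∨ 0 = 0
p ∧ (p ∨ q) = 0 ∧ 0 = 0
~(p ∧ (p ∨ q)) = ~0 = 1
p ∨ q = 0 ∨ 0 = 0
p ∧ (p ∨ q) = 0 ∧ 0 = 0
~(p ∧ (p ∨ q)) ↔ (p ∧ (p ∨ q)) = 1 ↔ 0 = 0
This gives 0 ≠ 1.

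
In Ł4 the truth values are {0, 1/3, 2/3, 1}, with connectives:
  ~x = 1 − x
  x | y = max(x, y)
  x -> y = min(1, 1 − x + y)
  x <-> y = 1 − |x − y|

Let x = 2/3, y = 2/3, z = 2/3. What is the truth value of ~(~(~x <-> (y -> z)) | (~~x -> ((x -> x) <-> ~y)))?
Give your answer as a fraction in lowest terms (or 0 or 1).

~x = ~2/3 = 1/3
y -> z = 2/3 -> 2/3 = 1
~x <-> (y -> z) = 1/3 <-> 1 = 1/3
~(~x <-> (y -> z)) = ~1/3 = 2/3
~x = ~2/3 = 1/3
~~x = ~1/3 = 2/3
x -> x = 2/3 -> 2/3 = 1
~y = ~2/3 = 1/3
(x -> x) <-> ~y = 1 <-> 1/3 = 1/3
~~x -> ((x -> x) <-> ~y) = 2/3 -> 1/3 = 2/3
~(~x <-> (y -> z)) | (~~x -> ((x -> x) <-> ~y)) = 2/3 | 2/3 = 2/3
~(~(~x <-> (y -> z)) | (~~x -> ((x -> x) <-> ~y))) = ~2/3 = 1/3

1/3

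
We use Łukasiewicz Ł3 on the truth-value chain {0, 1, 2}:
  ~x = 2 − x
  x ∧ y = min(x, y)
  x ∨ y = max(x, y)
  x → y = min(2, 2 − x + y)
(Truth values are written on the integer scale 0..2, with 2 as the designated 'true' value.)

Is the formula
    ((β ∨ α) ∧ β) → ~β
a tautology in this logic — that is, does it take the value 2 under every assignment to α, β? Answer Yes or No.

No

Counterexample: take α = 0, β = 2.
β ∨ α = 2 ∨ 0 = 2
(β ∨ α) ∧ β = 2 ∧ 2 = 2
~β = ~2 = 0
((β ∨ α) ∧ β) → ~β = 2 → 0 = 0
This gives 0 ≠ 2.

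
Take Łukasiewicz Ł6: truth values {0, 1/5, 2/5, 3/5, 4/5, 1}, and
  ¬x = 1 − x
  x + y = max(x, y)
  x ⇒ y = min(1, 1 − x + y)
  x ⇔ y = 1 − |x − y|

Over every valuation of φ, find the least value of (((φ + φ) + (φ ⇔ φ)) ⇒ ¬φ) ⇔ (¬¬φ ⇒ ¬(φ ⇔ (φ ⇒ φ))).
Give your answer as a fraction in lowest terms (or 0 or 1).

3/5

Take φ = 2/5:
φ + φ = 2/5 + 2/5 = 2/5
φ ⇔ φ = 2/5 ⇔ 2/5 = 1
(φ + φ) + (φ ⇔ φ) = 2/5 + 1 = 1
¬φ = ¬2/5 = 3/5
((φ + φ) + (φ ⇔ φ)) ⇒ ¬φ = 1 ⇒ 3/5 = 3/5
¬φ = ¬2/5 = 3/5
¬¬φ = ¬3/5 = 2/5
φ ⇒ φ = 2/5 ⇒ 2/5 = 1
φ ⇔ (φ ⇒ φ) = 2/5 ⇔ 1 = 2/5
¬(φ ⇔ (φ ⇒ φ)) = ¬2/5 = 3/5
¬¬φ ⇒ ¬(φ ⇔ (φ ⇒ φ)) = 2/5 ⇒ 3/5 = 1
(((φ + φ) + (φ ⇔ φ)) ⇒ ¬φ) ⇔ (¬¬φ ⇒ ¬(φ ⇔ (φ ⇒ φ))) = 3/5 ⇔ 1 = 3/5
No assignment yields a value below 3/5, so this is the minimum.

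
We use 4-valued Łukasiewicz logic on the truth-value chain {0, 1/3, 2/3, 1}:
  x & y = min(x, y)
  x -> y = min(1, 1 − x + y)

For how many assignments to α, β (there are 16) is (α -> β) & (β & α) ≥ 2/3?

α = 0, β = 0 ↦ 0  <
α = 0, β = 1/3 ↦ 0  <
α = 0, β = 2/3 ↦ 0  <
α = 0, β = 1 ↦ 0  <
α = 1/3, β = 0 ↦ 0  <
α = 1/3, β = 1/3 ↦ 1/3  <
α = 1/3, β = 2/3 ↦ 1/3  <
α = 1/3, β = 1 ↦ 1/3  <
α = 2/3, β = 0 ↦ 0  <
α = 2/3, β = 1/3 ↦ 1/3  <
α = 2/3, β = 2/3 ↦ 2/3  ≥
α = 2/3, β = 1 ↦ 2/3  ≥
α = 1, β = 0 ↦ 0  <
α = 1, β = 1/3 ↦ 1/3  <
α = 1, β = 2/3 ↦ 2/3  ≥
α = 1, β = 1 ↦ 1  ≥
So 4 of the 16 assignments meet the threshold.

4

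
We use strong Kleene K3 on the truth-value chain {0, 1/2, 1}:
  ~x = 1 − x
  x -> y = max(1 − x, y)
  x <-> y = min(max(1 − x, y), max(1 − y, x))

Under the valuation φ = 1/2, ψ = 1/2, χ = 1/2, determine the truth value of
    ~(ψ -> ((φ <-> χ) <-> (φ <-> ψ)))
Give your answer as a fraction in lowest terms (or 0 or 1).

1/2

φ <-> χ = 1/2 <-> 1/2 = 1/2
φ <-> ψ = 1/2 <-> 1/2 = 1/2
(φ <-> χ) <-> (φ <-> ψ) = 1/2 <-> 1/2 = 1/2
ψ -> ((φ <-> χ) <-> (φ <-> ψ)) = 1/2 -> 1/2 = 1/2
~(ψ -> ((φ <-> χ) <-> (φ <-> ψ))) = ~1/2 = 1/2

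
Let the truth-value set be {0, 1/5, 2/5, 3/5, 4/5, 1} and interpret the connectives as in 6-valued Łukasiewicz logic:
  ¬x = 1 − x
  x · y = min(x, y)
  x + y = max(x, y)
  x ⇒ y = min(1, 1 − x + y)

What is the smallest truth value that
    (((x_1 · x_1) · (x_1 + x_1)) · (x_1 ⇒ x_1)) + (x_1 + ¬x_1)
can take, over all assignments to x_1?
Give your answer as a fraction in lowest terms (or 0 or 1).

3/5

Take x_1 = 2/5:
x_1 · x_1 = 2/5 · 2/5 = 2/5
x_1 + x_1 = 2/5 + 2/5 = 2/5
(x_1 · x_1) · (x_1 + x_1) = 2/5 · 2/5 = 2/5
x_1 ⇒ x_1 = 2/5 ⇒ 2/5 = 1
((x_1 · x_1) · (x_1 + x_1)) · (x_1 ⇒ x_1) = 2/5 · 1 = 2/5
¬x_1 = ¬2/5 = 3/5
x_1 + ¬x_1 = 2/5 + 3/5 = 3/5
(((x_1 · x_1) · (x_1 + x_1)) · (x_1 ⇒ x_1)) + (x_1 + ¬x_1) = 2/5 + 3/5 = 3/5
No assignment yields a value below 3/5, so this is the minimum.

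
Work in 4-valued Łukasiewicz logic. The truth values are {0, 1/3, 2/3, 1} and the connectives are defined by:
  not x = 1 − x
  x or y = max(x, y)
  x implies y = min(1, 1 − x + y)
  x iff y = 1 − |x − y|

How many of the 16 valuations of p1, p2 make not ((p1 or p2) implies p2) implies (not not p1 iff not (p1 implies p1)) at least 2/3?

14

p1 = 0, p2 = 0 ↦ 1  ≥
p1 = 0, p2 = 1/3 ↦ 1  ≥
p1 = 0, p2 = 2/3 ↦ 1  ≥
p1 = 0, p2 = 1 ↦ 1  ≥
p1 = 1/3, p2 = 0 ↦ 1  ≥
p1 = 1/3, p2 = 1/3 ↦ 1  ≥
p1 = 1/3, p2 = 2/3 ↦ 1  ≥
p1 = 1/3, p2 = 1 ↦ 1  ≥
p1 = 2/3, p2 = 0 ↦ 2/3  ≥
p1 = 2/3, p2 = 1/3 ↦ 1  ≥
p1 = 2/3, p2 = 2/3 ↦ 1  ≥
p1 = 2/3, p2 = 1 ↦ 1  ≥
p1 = 1, p2 = 0 ↦ 0  <
p1 = 1, p2 = 1/3 ↦ 1/3  <
p1 = 1, p2 = 2/3 ↦ 2/3  ≥
p1 = 1, p2 = 1 ↦ 1  ≥
So 14 of the 16 assignments meet the threshold.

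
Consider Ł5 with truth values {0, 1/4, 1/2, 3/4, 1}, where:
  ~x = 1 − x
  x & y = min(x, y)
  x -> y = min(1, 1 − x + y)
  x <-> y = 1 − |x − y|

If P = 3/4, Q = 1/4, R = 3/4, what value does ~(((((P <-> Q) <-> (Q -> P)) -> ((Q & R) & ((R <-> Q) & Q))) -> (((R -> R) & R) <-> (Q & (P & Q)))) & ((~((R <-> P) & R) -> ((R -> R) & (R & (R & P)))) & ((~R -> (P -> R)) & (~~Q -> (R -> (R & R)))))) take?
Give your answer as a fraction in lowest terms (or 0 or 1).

P <-> Q = 3/4 <-> 1/4 = 1/2
Q -> P = 1/4 -> 3/4 = 1
(P <-> Q) <-> (Q -> P) = 1/2 <-> 1 = 1/2
Q & R = 1/4 & 3/4 = 1/4
R <-> Q = 3/4 <-> 1/4 = 1/2
(R <-> Q) & Q = 1/2 & 1/4 = 1/4
(Q & R) & ((R <-> Q) & Q) = 1/4 & 1/4 = 1/4
((P <-> Q) <-> (Q -> P)) -> ((Q & R) & ((R <-> Q) & Q)) = 1/2 -> 1/4 = 3/4
R -> R = 3/4 -> 3/4 = 1
(R -> R) & R = 1 & 3/4 = 3/4
P & Q = 3/4 & 1/4 = 1/4
Q & (P & Q) = 1/4 & 1/4 = 1/4
((R -> R) & R) <-> (Q & (P & Q)) = 3/4 <-> 1/4 = 1/2
(((P <-> Q) <-> (Q -> P)) -> ((Q & R) & ((R <-> Q) & Q))) -> (((R -> R) & R) <-> (Q & (P & Q))) = 3/4 -> 1/2 = 3/4
R <-> P = 3/4 <-> 3/4 = 1
(R <-> P) & R = 1 & 3/4 = 3/4
~((R <-> P) & R) = ~3/4 = 1/4
R -> R = 3/4 -> 3/4 = 1
R & P = 3/4 & 3/4 = 3/4
R & (R & P) = 3/4 & 3/4 = 3/4
(R -> R) & (R & (R & P)) = 1 & 3/4 = 3/4
~((R <-> P) & R) -> ((R -> R) & (R & (R & P))) = 1/4 -> 3/4 = 1
~R = ~3/4 = 1/4
P -> R = 3/4 -> 3/4 = 1
~R -> (P -> R) = 1/4 -> 1 = 1
~Q = ~1/4 = 3/4
~~Q = ~3/4 = 1/4
R & R = 3/4 & 3/4 = 3/4
R -> (R & R) = 3/4 -> 3/4 = 1
~~Q -> (R -> (R & R)) = 1/4 -> 1 = 1
(~R -> (P -> R)) & (~~Q -> (R -> (R & R))) = 1 & 1 = 1
(~((R <-> P) & R) -> ((R -> R) & (R & (R & P)))) & ((~R -> (P -> R)) & (~~Q -> (R -> (R & R)))) = 1 & 1 = 1
((((P <-> Q) <-> (Q -> P)) -> ((Q & R) & ((R <-> Q) & Q))) -> (((R -> R) & R) <-> (Q & (P & Q)))) & ((~((R <-> P) & R) -> ((R -> R) & (R & (R & P)))) & ((~R -> (P -> R)) & (~~Q -> (R -> (R & R))))) = 3/4 & 1 = 3/4
~(((((P <-> Q) <-> (Q -> P)) -> ((Q & R) & ((R <-> Q) & Q))) -> (((R -> R) & R) <-> (Q & (P & Q)))) & ((~((R <-> P) & R) -> ((R -> R) & (R & (R & P)))) & ((~R -> (P -> R)) & (~~Q -> (R -> (R & R)))))) = ~3/4 = 1/4

1/4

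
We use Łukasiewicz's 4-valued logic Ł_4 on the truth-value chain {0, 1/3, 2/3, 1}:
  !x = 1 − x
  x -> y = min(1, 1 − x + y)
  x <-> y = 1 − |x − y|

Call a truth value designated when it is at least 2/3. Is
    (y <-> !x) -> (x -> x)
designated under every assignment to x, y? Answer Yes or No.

x = 0, y = 0 ↦ 1
x = 0, y = 1/3 ↦ 1
x = 0, y = 2/3 ↦ 1
x = 0, y = 1 ↦ 1
x = 1/3, y = 0 ↦ 1
x = 1/3, y = 1/3 ↦ 1
x = 1/3, y = 2/3 ↦ 1
x = 1/3, y = 1 ↦ 1
x = 2/3, y = 0 ↦ 1
x = 2/3, y = 1/3 ↦ 1
x = 2/3, y = 2/3 ↦ 1
x = 2/3, y = 1 ↦ 1
x = 1, y = 0 ↦ 1
x = 1, y = 1/3 ↦ 1
x = 1, y = 2/3 ↦ 1
x = 1, y = 1 ↦ 1
Every assignment gives a value ≥ 2/3.

Yes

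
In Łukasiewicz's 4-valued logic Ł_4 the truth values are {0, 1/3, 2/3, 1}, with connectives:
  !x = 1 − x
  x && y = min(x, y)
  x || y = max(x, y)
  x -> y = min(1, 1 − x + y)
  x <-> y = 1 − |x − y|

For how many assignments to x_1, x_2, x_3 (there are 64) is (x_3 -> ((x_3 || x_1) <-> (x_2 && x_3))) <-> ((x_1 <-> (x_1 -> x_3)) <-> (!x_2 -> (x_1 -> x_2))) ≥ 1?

value 1: 14 assignments (counts)
value 2/3: 21 assignments
value 1/3: 15 assignments
value 0: 14 assignments
So 14 of the 64 assignments meet the threshold.

14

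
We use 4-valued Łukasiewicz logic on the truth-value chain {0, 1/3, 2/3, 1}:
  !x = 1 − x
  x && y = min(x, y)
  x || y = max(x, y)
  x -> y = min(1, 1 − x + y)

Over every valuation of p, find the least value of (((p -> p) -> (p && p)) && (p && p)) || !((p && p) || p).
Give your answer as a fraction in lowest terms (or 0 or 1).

2/3

Take p = 1/3:
p -> p = 1/3 -> 1/3 = 1
p && p = 1/3 && 1/3 = 1/3
(p -> p) -> (p && p) = 1 -> 1/3 = 1/3
p && p = 1/3 && 1/3 = 1/3
((p -> p) -> (p && p)) && (p && p) = 1/3 && 1/3 = 1/3
p && p = 1/3 && 1/3 = 1/3
(p && p) || p = 1/3 || 1/3 = 1/3
!((p && p) || p) = !1/3 = 2/3
(((p -> p) -> (p && p)) && (p && p)) || !((p && p) || p) = 1/3 || 2/3 = 2/3
No assignment yields a value below 2/3, so this is the minimum.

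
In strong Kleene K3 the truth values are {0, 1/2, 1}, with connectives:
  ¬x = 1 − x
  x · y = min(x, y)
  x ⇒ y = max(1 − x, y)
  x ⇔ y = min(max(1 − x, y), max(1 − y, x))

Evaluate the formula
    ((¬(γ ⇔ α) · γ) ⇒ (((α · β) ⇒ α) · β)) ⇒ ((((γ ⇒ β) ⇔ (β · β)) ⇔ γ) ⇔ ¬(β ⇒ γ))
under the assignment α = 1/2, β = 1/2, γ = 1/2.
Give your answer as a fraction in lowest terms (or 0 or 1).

γ ⇔ α = 1/2 ⇔ 1/2 = 1/2
¬(γ ⇔ α) = ¬1/2 = 1/2
¬(γ ⇔ α) · γ = 1/2 · 1/2 = 1/2
α · β = 1/2 · 1/2 = 1/2
(α · β) ⇒ α = 1/2 ⇒ 1/2 = 1/2
((α · β) ⇒ α) · β = 1/2 · 1/2 = 1/2
(¬(γ ⇔ α) · γ) ⇒ (((α · β) ⇒ α) · β) = 1/2 ⇒ 1/2 = 1/2
γ ⇒ β = 1/2 ⇒ 1/2 = 1/2
β · β = 1/2 · 1/2 = 1/2
(γ ⇒ β) ⇔ (β · β) = 1/2 ⇔ 1/2 = 1/2
((γ ⇒ β) ⇔ (β · β)) ⇔ γ = 1/2 ⇔ 1/2 = 1/2
β ⇒ γ = 1/2 ⇒ 1/2 = 1/2
¬(β ⇒ γ) = ¬1/2 = 1/2
(((γ ⇒ β) ⇔ (β · β)) ⇔ γ) ⇔ ¬(β ⇒ γ) = 1/2 ⇔ 1/2 = 1/2
((¬(γ ⇔ α) · γ) ⇒ (((α · β) ⇒ α) · β)) ⇒ ((((γ ⇒ β) ⇔ (β · β)) ⇔ γ) ⇔ ¬(β ⇒ γ)) = 1/2 ⇒ 1/2 = 1/2

1/2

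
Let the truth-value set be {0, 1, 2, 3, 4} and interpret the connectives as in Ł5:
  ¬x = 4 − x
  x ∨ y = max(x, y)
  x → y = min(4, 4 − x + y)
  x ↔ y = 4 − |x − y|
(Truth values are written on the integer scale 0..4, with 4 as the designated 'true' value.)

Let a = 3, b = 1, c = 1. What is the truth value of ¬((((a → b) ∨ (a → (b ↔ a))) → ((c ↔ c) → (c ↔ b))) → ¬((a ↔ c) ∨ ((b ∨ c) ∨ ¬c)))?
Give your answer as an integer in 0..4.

a → b = 3 → 1 = 2
b ↔ a = 1 ↔ 3 = 2
a → (b ↔ a) = 3 → 2 = 3
(a → b) ∨ (a → (b ↔ a)) = 2 ∨ 3 = 3
c ↔ c = 1 ↔ 1 = 4
c ↔ b = 1 ↔ 1 = 4
(c ↔ c) → (c ↔ b) = 4 → 4 = 4
((a → b) ∨ (a → (b ↔ a))) → ((c ↔ c) → (c ↔ b)) = 3 → 4 = 4
a ↔ c = 3 ↔ 1 = 2
b ∨ c = 1 ∨ 1 = 1
¬c = ¬1 = 3
(b ∨ c) ∨ ¬c = 1 ∨ 3 = 3
(a ↔ c) ∨ ((b ∨ c) ∨ ¬c) = 2 ∨ 3 = 3
¬((a ↔ c) ∨ ((b ∨ c) ∨ ¬c)) = ¬3 = 1
(((a → b) ∨ (a → (b ↔ a))) → ((c ↔ c) → (c ↔ b))) → ¬((a ↔ c) ∨ ((b ∨ c) ∨ ¬c)) = 4 → 1 = 1
¬((((a → b) ∨ (a → (b ↔ a))) → ((c ↔ c) → (c ↔ b))) → ¬((a ↔ c) ∨ ((b ∨ c) ∨ ¬c))) = ¬1 = 3

3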